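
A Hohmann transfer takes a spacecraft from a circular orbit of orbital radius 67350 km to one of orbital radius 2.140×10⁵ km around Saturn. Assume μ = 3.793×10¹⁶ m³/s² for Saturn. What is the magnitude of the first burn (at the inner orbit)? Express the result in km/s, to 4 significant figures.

Δv ≈ 5.539 km/s

r₁ = 67350 km = 6.735×10⁷ m.
r₂ = 2.140×10⁵ km = 2.140×10⁸ m.
Transfer ellipse a_t = (r₁ + r₂)/2 = 1.407×10⁸ m.
At r₁: circular v_c1 = √(μ/r₁) = 23730 m/s; transfer-perikrone v_p = √[μ(2/r₁ − 1/a_t)] = 29270 m/s.
Δv₁ = v_p − v_c1 = 5539 m/s.
= 5.539 km/s.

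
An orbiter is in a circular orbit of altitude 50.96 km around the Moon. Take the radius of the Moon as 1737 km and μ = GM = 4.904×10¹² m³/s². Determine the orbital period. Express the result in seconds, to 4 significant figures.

r = 1737 + 50.96 = 1788.0 km = 1.7880×10⁶ m.
Kepler's third law: T = 2π√(r³/μ) = 2π√((1.788×10⁶)³ / 4.904×10¹²).
r³/μ = 1.166×10⁶ s², so T = 2π × 1.080×10³ = 6.783×10³ s.

T ≈ 6783 seconds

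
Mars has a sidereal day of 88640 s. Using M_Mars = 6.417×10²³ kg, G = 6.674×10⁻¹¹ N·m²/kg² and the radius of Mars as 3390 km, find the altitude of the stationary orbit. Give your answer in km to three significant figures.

h_sync ≈ 17000 km

μ = GM = 6.674×10⁻¹¹ × 6.417×10²³ = 4.283×10¹³ m³/s².
A synchronous orbit has period T, so by Kepler's third law a = (μT²/4π²)^(1/3).
μT²/4π² = 4.283×10¹³ × (8.864×10⁴)² / 39.48 = 8.524×10²¹ m³.
a = 2.043×10⁷ m = 20427 km.
Altitude h = a − R = 20427 − 3390 = 17037 km.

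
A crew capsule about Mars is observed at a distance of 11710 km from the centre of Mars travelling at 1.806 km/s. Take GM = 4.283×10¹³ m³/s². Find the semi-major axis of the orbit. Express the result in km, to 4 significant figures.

r = 1.171×10⁷ m.
Specific orbital energy ε = v²/2 − μ/r = (1806)²/2 − 4.283×10¹³/1.171×10⁷ = -2.027×10⁶ J/kg.
Since ε = −μ/(2a), a = −μ/(2ε) = 1.057×10⁷ m = 10566 km.

a ≈ 10570 km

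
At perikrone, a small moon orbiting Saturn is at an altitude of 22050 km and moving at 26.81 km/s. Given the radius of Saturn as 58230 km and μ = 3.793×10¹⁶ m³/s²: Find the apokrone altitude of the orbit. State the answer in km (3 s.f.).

apokrone altitude ≈ 1.97×10⁵ km

r_p = 58230 + 22050 = 80280 km = 8.028×10⁷ m.
Specific energy ε = v²/2 − μ/r = -1.131×10⁸ J/kg, so a = −μ/(2ε) = 1.677×10⁸ m.
The apsides satisfy r_p + r_a = 2a, so the apokrone radius is 2a − r_p = 2.551×10⁸ m = 2.5514×10⁵ km.
Apokrone altitude = 2.5514×10⁵ − 58230 = 1.9691×10⁵ km.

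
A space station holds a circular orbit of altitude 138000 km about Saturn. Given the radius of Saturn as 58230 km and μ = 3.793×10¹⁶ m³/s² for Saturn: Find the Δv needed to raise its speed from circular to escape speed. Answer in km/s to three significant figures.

r = 58230 + 138000 = 196230 km = 1.9623×10⁸ m.
Circular speed v_c = √(μ/r) = 13900 m/s.
Escape speed v_esc = √(2μ/r) = √2 × v_c = 19660 m/s.
Δv = v_esc − v_c = 5759 m/s = 5.759 km/s.

Δv ≈ 5.76 km/s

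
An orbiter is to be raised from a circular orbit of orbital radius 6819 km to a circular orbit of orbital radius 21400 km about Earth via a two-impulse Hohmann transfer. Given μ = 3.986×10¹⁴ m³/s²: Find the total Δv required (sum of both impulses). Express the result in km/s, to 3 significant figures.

r₁ = 6819 km = 6.819×10⁶ m.
r₂ = 21400 km = 2.140×10⁷ m.
Transfer ellipse a_t = (r₁ + r₂)/2 = 1.411×10⁷ m.
At r₁: circular v_c1 = √(μ/r₁) = 7646 m/s; transfer-perigee v_p = √[μ(2/r₁ − 1/a_t)] = 9416 m/s.
Δv₁ = v_p − v_c1 = 1770 m/s.
At r₂: circular v_c2 = √(μ/r₂) = 4316 m/s; transfer-apogee v_a = √[μ(2/r₂ − 1/a_t)] = 3000 m/s.
Δv₂ = v_c2 − v_a = 1315 m/s.
Total Δv = Δv₁ + Δv₂ = 3086 m/s = 3.086 km/s.

Δv_total ≈ 3.09 km/s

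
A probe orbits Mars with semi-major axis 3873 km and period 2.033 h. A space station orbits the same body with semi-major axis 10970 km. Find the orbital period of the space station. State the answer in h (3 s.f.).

T₂ ≈ 9.69 h

Kepler's third law: T² ∝ a³, so T₂ = T₁ (a₂/a₁)^(3/2).
a₂/a₁ = 2.832, (a₂/a₁)^(3/2) = 4.767.
T₂ = 2.033 × 4.767 = 9.691 h.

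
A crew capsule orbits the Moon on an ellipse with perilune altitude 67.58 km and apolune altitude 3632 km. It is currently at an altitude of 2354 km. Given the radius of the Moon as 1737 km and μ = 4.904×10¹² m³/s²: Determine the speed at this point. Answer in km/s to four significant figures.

v ≈ 1.015 km/s

r_p = 1737 + 67.58 = 1804.6 km = 1.8046×10⁶ m.
r_a = 1737 + 3632 = 5369.0 km = 5.3690×10⁶ m.
r = 1737 + 2354 = 4091.0 km = 4.091×10⁶ m.
Semi-major axis a = (r_p + r_a)/2 = 3586.8 km = 3.587×10⁶ m.
Vis-viva: v² = μ(2/r − 1/a) = 4.904×10¹² × (4.889×10⁻⁷ − 2.788×10⁻⁷) = 1.030×10⁶ m²/s².
v = 1015 m/s = 1.015 km/s.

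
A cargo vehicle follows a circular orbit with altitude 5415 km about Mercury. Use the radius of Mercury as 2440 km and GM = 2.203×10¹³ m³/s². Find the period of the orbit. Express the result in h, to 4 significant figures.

r = 2440 + 5415 = 7855.0 km = 7.8550×10⁶ m.
Kepler's third law: T = 2π√(r³/μ) = 2π√((7.855×10⁶)³ / 2.203×10¹³).
r³/μ = 2.200×10⁷ s², so T = 2π × 4.690×10³ = 2.947×10⁴ s.
Converting: 2.947×10⁴ s ÷ 3600 = 8.186 h.

T ≈ 8.186 h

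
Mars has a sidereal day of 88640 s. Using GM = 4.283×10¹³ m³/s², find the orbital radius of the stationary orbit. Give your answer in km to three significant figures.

r_sync ≈ 20400 km

A synchronous orbit has period T, so by Kepler's third law a = (μT²/4π²)^(1/3).
μT²/4π² = 4.283×10¹³ × (8.864×10⁴)² / 39.48 = 8.524×10²¹ m³.
a = 2.043×10⁷ m = 20428 km.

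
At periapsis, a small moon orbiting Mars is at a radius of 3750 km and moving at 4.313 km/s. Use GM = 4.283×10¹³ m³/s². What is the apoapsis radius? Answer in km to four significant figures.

r_p = 3.750×10⁶ m.
Specific energy ε = v²/2 − μ/r = -2.120×10⁶ J/kg, so a = −μ/(2ε) = 1.010×10⁷ m.
The apsides satisfy r_p + r_a = 2a, so the apoapsis radius is 2a − r_p = 1.645×10⁷ m = 16450 km.

apoapsis radius ≈ 16450 km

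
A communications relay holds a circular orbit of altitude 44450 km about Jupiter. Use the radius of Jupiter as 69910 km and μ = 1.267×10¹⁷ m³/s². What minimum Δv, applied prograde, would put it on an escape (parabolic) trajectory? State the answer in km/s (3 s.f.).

Δv ≈ 13.8 km/s

r = 69910 + 44450 = 114360 km = 1.1436×10⁸ m.
Circular speed v_c = √(μ/r) = 33290 m/s.
Escape speed v_esc = √(2μ/r) = √2 × v_c = 47070 m/s.
Δv = v_esc − v_c = 13790 m/s = 13.79 km/s.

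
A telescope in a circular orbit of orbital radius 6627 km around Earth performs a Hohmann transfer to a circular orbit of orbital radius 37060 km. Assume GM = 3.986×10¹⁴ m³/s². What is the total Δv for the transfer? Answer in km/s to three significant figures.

Δv_total ≈ 3.82 km/s

r₁ = 6627 km = 6.627×10⁶ m.
r₂ = 37060 km = 3.706×10⁷ m.
Transfer ellipse a_t = (r₁ + r₂)/2 = 2.184×10⁷ m.
At r₁: circular v_c1 = √(μ/r₁) = 7756 m/s; transfer-perigee v_p = √[μ(2/r₁ − 1/a_t)] = 10100 m/s.
Δv₁ = v_p − v_c1 = 2346 m/s.
At r₂: circular v_c2 = √(μ/r₂) = 3280 m/s; transfer-apogee v_a = √[μ(2/r₂ − 1/a_t)] = 1806 m/s.
Δv₂ = v_c2 − v_a = 1473 m/s.
Total Δv = Δv₁ + Δv₂ = 3820 m/s = 3.820 km/s.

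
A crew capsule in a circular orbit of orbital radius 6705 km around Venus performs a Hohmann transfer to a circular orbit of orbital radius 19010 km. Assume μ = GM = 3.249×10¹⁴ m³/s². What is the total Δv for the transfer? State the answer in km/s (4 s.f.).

r₁ = 6705 km = 6.705×10⁶ m.
r₂ = 19010 km = 1.901×10⁷ m.
Transfer ellipse a_t = (r₁ + r₂)/2 = 1.286×10⁷ m.
At r₁: circular v_c1 = √(μ/r₁) = 6961 m/s; transfer-periapsis v_p = √[μ(2/r₁ − 1/a_t)] = 8464 m/s.
Δv₁ = v_p − v_c1 = 1503 m/s.
At r₂: circular v_c2 = √(μ/r₂) = 4134 m/s; transfer-apoapsis v_a = √[μ(2/r₂ − 1/a_t)] = 2985 m/s.
Δv₂ = v_c2 − v_a = 1149 m/s.
Total Δv = Δv₁ + Δv₂ = 2652 m/s = 2.652 km/s.

Δv_total ≈ 2.652 km/s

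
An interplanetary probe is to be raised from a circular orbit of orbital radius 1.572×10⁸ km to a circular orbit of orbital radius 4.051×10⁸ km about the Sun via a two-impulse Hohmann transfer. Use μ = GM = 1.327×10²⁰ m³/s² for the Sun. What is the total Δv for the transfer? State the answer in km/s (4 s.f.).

r₁ = 1.572×10⁸ km = 1.572×10¹¹ m.
r₂ = 4.051×10⁸ km = 4.051×10¹¹ m.
Transfer ellipse a_t = (r₁ + r₂)/2 = 2.812×10¹¹ m.
At r₁: circular v_c1 = √(μ/r₁) = 29050 m/s; transfer-perihelion v_p = √[μ(2/r₁ − 1/a_t)] = 34880 m/s.
Δv₁ = v_p − v_c1 = 5821 m/s.
At r₂: circular v_c2 = √(μ/r₂) = 18100 m/s; transfer-aphelion v_a = √[μ(2/r₂ − 1/a_t)] = 13530 m/s.
Δv₂ = v_c2 − v_a = 4565 m/s.
Total Δv = Δv₁ + Δv₂ = 10390 m/s = 10.39 km/s.

Δv_total ≈ 10.39 km/s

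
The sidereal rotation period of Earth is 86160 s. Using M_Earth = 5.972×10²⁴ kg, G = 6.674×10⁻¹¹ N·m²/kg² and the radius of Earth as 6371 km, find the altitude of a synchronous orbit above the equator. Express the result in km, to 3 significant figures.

h_sync ≈ 35800 km

μ = GM = 6.674×10⁻¹¹ × 5.972×10²⁴ = 3.986×10¹⁴ m³/s².
A synchronous orbit has period T, so by Kepler's third law a = (μT²/4π²)^(1/3).
μT²/4π² = 3.986×10¹⁴ × (8.616×10⁴)² / 39.48 = 7.495×10²² m³.
a = 4.216×10⁷ m = 42162 km.
Altitude h = a − R = 42162 − 6371 = 35791 km.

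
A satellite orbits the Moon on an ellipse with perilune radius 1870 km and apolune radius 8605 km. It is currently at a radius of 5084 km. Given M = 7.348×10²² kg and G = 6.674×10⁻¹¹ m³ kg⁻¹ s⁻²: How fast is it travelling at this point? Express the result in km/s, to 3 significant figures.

v ≈ 0.996 km/s

μ = GM = 6.674×10⁻¹¹ × 7.348×10²² = 4.904×10¹² m³/s².
Semi-major axis a = (r_p + r_a)/2 = 5237.5 km = 5.238×10⁶ m.
Vis-viva: v² = μ(2/r − 1/a) = 4.904×10¹² × (3.934×10⁻⁷ − 1.909×10⁻⁷) = 9.929×10⁵ m²/s².
v = 996.4 m/s = 0.9964 km/s.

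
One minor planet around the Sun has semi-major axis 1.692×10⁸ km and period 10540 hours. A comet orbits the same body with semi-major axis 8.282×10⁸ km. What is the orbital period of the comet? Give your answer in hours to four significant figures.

T₂ ≈ 1.141×10⁵ hours

Kepler's third law: T² ∝ a³, so T₂ = T₁ (a₂/a₁)^(3/2).
a₂/a₁ = 4.895, (a₂/a₁)^(3/2) = 10.83.
T₂ = 10540 × 10.83 = 1.141×10⁵ hours.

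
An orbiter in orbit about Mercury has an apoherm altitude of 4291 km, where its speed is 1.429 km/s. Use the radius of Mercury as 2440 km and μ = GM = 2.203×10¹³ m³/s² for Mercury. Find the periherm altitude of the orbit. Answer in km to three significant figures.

periherm altitude ≈ 612 km

r_a = 2440 + 4291 = 6731.0 km = 6.731×10⁶ m.
Specific energy ε = v²/2 − μ/r = -2.252×10⁶ J/kg, so a = −μ/(2ε) = 4.891×10⁶ m.
The apsides satisfy r_p + r_a = 2a, so the periherm radius is 2a − r_a = 3.052×10⁶ m = 3051.9 km.
Periherm altitude = 3051.9 − 2440 = 611.87 km.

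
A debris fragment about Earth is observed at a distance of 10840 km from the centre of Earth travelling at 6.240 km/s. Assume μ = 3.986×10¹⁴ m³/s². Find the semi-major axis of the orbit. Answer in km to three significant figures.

a ≈ 11500 km

r = 1.084×10⁷ m.
Vis-viva rearranged: 1/a = 2/r − v²/μ = 1.845×10⁻⁷ − 9.769×10⁻⁸ = 8.682×10⁻⁸ m⁻¹.
a = 1.152×10⁷ m = 11519 km.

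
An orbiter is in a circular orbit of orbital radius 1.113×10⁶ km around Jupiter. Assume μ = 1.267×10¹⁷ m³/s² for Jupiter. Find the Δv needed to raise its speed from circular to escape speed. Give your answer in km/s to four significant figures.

Δv ≈ 4.419 km/s

r = 1.113×10⁶ km = 1.113×10⁹ m.
Circular speed v_c = √(μ/r) = 10670 m/s.
Escape speed v_esc = √(2μ/r) = √2 × v_c = 15090 m/s.
Δv = v_esc − v_c = 4419 m/s = 4.419 km/s.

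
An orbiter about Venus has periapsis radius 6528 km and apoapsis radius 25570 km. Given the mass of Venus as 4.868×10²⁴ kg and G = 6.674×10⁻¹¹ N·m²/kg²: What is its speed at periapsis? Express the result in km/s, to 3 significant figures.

v ≈ 8.90 km/s

μ = GM = 6.674×10⁻¹¹ × 4.868×10²⁴ = 3.249×10¹⁴ m³/s².
Semi-major axis a = (r_p + r_a)/2 = 16049 km = 1.605×10⁷ m.
Vis-viva: v² = μ(2/r − 1/a) = 3.249×10¹⁴ × (3.064×10⁻⁷ − 6.231×10⁻⁸) = 7.929×10⁷ m²/s².
v = 8905 m/s = 8.905 km/s.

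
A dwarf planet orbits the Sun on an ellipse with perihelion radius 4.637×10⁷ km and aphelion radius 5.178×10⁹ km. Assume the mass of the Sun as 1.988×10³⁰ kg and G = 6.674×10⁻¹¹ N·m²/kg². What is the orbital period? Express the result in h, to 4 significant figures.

T ≈ 639700 h

μ = GM = 6.674×10⁻¹¹ × 1.988×10³⁰ = 1.327×10²⁰ m³/s².
Semi-major axis a = (r_p + r_a)/2 = (4.6370×10⁷ + 5.1780×10⁹)/2 = 2.6122×10⁹ km = 2.612×10¹² m.
By Kepler's third law T = 2π√(a³/μ) = 2π × 3.665×10⁸ = 2.303×10⁹ s.
= 6.397×10⁵ h.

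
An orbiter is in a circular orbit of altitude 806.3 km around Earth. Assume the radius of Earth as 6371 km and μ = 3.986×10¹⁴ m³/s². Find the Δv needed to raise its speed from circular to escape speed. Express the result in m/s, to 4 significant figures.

Δv ≈ 3087 m/s

r = 6371 + 806.3 = 7177.3 km = 7.1773×10⁶ m.
Circular speed v_c = √(μ/r) = 7452 m/s.
Escape speed v_esc = √(2μ/r) = √2 × v_c = 10540 m/s.
Δv = v_esc − v_c = 3087 m/s.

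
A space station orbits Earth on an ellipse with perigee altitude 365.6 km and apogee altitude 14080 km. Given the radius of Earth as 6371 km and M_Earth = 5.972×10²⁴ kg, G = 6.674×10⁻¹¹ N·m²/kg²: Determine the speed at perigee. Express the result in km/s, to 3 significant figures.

v ≈ 9.43 km/s

μ = GM = 6.674×10⁻¹¹ × 5.972×10²⁴ = 3.986×10¹⁴ m³/s².
r_p = 6371 + 365.6 = 6736.6 km = 6.7366×10⁶ m.
r_a = 6371 + 14080 = 20451 km = 2.0451×10⁷ m.
Semi-major axis a = (r_p + r_a)/2 = 13594 km = 1.359×10⁷ m.
Vis-viva: v² = μ(2/r − 1/a) = 3.986×10¹⁴ × (2.969×10⁻⁷ − 7.356×10⁻⁸) = 8.901×10⁷ m²/s².
v = 9435 m/s = 9.435 km/s.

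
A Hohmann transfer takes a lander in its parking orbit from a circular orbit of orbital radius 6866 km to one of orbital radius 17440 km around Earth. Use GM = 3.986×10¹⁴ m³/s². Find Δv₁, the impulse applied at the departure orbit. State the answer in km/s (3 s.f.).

r₁ = 6866 km = 6.866×10⁶ m.
r₂ = 17440 km = 1.744×10⁷ m.
Transfer ellipse a_t = (r₁ + r₂)/2 = 1.215×10⁷ m.
At r₁: circular v_c1 = √(μ/r₁) = 7619 m/s; transfer-perigee v_p = √[μ(2/r₁ − 1/a_t)] = 9127 m/s.
Δv₁ = v_p − v_c1 = 1508 m/s.
= 1.508 km/s.

Δv ≈ 1.51 km/s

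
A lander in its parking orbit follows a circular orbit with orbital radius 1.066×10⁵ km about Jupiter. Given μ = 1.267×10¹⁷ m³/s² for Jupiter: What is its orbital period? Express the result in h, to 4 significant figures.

T ≈ 5.397 h

r = 1.066×10⁵ km = 1.066×10⁸ m.
Kepler's third law: T = 2π√(r³/μ) = 2π√((1.066×10⁸)³ / 1.267×10¹⁷).
r³/μ = 9.561×10⁶ s², so T = 2π × 3.092×10³ = 1.943×10⁴ s.
Converting: 1.943×10⁴ s ÷ 3600 = 5.397 h.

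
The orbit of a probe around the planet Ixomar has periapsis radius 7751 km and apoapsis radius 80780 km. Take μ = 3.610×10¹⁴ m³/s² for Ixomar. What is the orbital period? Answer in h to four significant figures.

Semi-major axis a = (r_p + r_a)/2 = (7751.0 + 80780)/2 = 44266 km = 4.427×10⁷ m.
By Kepler's third law T = 2π√(a³/μ) = 2π × 1.550×10⁴ = 9.739×10⁴ s.
= 27.05 h.

T ≈ 27.05 h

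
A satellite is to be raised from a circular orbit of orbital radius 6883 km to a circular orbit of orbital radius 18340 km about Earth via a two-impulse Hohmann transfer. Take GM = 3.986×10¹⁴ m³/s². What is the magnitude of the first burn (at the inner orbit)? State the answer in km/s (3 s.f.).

Δv ≈ 1.57 km/s

r₁ = 6883 km = 6.883×10⁶ m.
r₂ = 18340 km = 1.834×10⁷ m.
Transfer ellipse a_t = (r₁ + r₂)/2 = 1.261×10⁷ m.
At r₁: circular v_c1 = √(μ/r₁) = 7610 m/s; transfer-perigee v_p = √[μ(2/r₁ − 1/a_t)] = 9177 m/s.
Δv₁ = v_p − v_c1 = 1567 m/s.
= 1.567 km/s.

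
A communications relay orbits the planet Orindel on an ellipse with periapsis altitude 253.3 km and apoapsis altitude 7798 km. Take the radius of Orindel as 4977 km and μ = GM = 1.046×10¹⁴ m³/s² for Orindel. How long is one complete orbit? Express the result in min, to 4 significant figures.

T ≈ 276.6 min

r_p = 4977 + 253.3 = 5230.3 km = 5.2303×10⁶ m.
r_a = 4977 + 7798 = 12775 km = 1.2775×10⁷ m.
Semi-major axis a = (r_p + r_a)/2 = (5230.3 + 12775)/2 = 9002.6 km = 9.003×10⁶ m.
By Kepler's third law T = 2π√(a³/μ) = 2π × 2.641×10³ = 1.659×10⁴ s.
= 276.6 min.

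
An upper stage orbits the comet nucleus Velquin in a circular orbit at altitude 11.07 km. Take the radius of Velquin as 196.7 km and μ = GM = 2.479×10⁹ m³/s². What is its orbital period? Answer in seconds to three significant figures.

T ≈ 12000 seconds

r = 196.7 + 11.07 = 207.77 km = 2.0777×10⁵ m.
Kepler's third law: T = 2π√(r³/μ) = 2π√((2.078×10⁵)³ / 2.479×10⁹).
r³/μ = 3.618×10⁶ s², so T = 2π × 1.902×10³ = 1.195×10⁴ s.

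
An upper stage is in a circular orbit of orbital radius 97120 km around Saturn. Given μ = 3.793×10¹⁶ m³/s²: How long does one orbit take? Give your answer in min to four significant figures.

T ≈ 514.6 min

r = 97120 km = 9.712×10⁷ m.
Kepler's third law: T = 2π√(r³/μ) = 2π√((9.712×10⁷)³ / 3.793×10¹⁶).
r³/μ = 2.415×10⁷ s², so T = 2π × 4.914×10³ = 3.088×10⁴ s.
Converting: 3.088×10⁴ s ÷ 60.00 = 514.6 min.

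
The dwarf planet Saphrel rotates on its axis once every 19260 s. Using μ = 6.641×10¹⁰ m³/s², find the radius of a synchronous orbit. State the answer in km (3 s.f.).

A synchronous orbit has period T, so by Kepler's third law a = (μT²/4π²)^(1/3).
μT²/4π² = 6.641×10¹⁰ × (1.926×10⁴)² / 39.48 = 6.240×10¹⁷ m³.
a = 8.545×10⁵ m = 854.53 km.

r_sync ≈ 855 km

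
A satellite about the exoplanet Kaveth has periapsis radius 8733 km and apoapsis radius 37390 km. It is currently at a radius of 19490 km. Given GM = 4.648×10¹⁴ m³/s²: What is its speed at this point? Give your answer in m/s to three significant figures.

Semi-major axis a = (r_p + r_a)/2 = 23062 km = 2.306×10⁷ m.
Vis-viva: v² = μ(2/r − 1/a) = 4.648×10¹⁴ × (1.026×10⁻⁷ − 4.336×10⁻⁸) = 2.754×10⁷ m²/s².
v = 5248 m/s.

v ≈ 5250 m/s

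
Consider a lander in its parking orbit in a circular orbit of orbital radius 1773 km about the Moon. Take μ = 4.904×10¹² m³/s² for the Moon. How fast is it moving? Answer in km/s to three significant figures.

r = 1773 km = 1.773×10⁶ m.
For a circular orbit v = √(μ/r) = √(4.904×10¹² / 1.773×10⁶) = √(2.766×10⁶) = 1663 m/s.
That is 1.663 km/s.

v ≈ 1.66 km/s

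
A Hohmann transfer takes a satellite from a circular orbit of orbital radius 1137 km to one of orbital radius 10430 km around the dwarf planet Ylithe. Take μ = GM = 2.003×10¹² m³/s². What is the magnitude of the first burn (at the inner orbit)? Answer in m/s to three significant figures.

r₁ = 1137 km = 1.137×10⁶ m.
r₂ = 10430 km = 1.043×10⁷ m.
Transfer ellipse a_t = (r₁ + r₂)/2 = 5.784×10⁶ m.
At r₁: circular v_c1 = √(μ/r₁) = 1327 m/s; transfer-periapsis v_p = √[μ(2/r₁ − 1/a_t)] = 1782 m/s.
Δv₁ = v_p − v_c1 = 455.1 m/s.

Δv ≈ 455 m/s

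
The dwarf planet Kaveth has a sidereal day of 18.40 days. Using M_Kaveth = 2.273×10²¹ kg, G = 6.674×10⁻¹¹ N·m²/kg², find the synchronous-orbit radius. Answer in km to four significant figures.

r_sync ≈ 21340 km

μ = GM = 6.674×10⁻¹¹ × 2.273×10²¹ = 1.517×10¹¹ m³/s².
T = 18.40 days = 1.590×10⁶ s.
A synchronous orbit has period T, so by Kepler's third law a = (μT²/4π²)^(1/3).
μT²/4π² = 1.517×10¹¹ × (1.590×10⁶)² / 39.48 = 9.712×10²¹ m³.
a = 2.134×10⁷ m = 21335 km.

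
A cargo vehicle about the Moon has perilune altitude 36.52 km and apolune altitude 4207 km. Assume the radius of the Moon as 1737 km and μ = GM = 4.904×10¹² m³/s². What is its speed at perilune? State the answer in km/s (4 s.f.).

v ≈ 2.064 km/s

r_p = 1737 + 36.52 = 1773.5 km = 1.7735×10⁶ m.
r_a = 1737 + 4207 = 5944.0 km = 5.9440×10⁶ m.
Semi-major axis a = (r_p + r_a)/2 = 3858.8 km = 3.859×10⁶ m.
Vis-viva: v² = μ(2/r − 1/a) = 4.904×10¹² × (1.128×10⁻⁶ − 2.592×10⁻⁷) = 4.259×10⁶ m²/s².
v = 2064 m/s = 2.064 km/s.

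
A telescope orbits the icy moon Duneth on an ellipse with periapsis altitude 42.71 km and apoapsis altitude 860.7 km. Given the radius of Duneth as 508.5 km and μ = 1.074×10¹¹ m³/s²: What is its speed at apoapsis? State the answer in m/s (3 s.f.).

r_p = 508.5 + 42.71 = 551.21 km = 5.5121×10⁵ m.
r_a = 508.5 + 860.7 = 1369.2 km = 1.3692×10⁶ m.
Semi-major axis a = (r_p + r_a)/2 = 960.21 km = 9.602×10⁵ m.
Vis-viva: v² = μ(2/r − 1/a) = 1.074×10¹¹ × (1.461×10⁻⁶ − 1.041×10⁻⁶) = 4.503×10⁴ m²/s².
v = 212.2 m/s.

v ≈ 212 m/s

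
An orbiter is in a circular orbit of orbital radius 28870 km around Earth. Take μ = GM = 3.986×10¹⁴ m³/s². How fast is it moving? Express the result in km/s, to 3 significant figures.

v ≈ 3.72 km/s

r = 28870 km = 2.887×10⁷ m.
For a circular orbit v = √(μ/r) = √(3.986×10¹⁴ / 2.887×10⁷) = √(1.381×10⁷) = 3716 m/s.
That is 3.716 km/s.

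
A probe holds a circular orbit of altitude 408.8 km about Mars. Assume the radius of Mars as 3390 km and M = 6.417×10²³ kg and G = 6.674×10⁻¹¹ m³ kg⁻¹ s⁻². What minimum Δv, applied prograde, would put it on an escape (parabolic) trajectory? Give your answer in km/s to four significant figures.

Δv ≈ 1.391 km/s

μ = GM = 6.674×10⁻¹¹ × 6.417×10²³ = 4.283×10¹³ m³/s².
r = 3390 + 408.8 = 3798.8 km = 3.7988×10⁶ m.
Circular speed v_c = √(μ/r) = 3358 m/s.
Escape speed v_esc = √(2μ/r) = √2 × v_c = 4748 m/s.
Δv = v_esc − v_c = 1391 m/s = 1.391 km/s.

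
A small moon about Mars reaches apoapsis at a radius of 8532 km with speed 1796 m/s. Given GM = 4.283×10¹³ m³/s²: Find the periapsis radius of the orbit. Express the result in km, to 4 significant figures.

r_a = 8.532×10⁶ m.
Specific energy ε = v²/2 − μ/r = -3.407×10⁶ J/kg, so a = −μ/(2ε) = 6.285×10⁶ m.
The apsides satisfy r_p + r_a = 2a, so the periapsis radius is 2a − r_a = 4.039×10⁶ m = 4038.7 km.

periapsis radius ≈ 4039 km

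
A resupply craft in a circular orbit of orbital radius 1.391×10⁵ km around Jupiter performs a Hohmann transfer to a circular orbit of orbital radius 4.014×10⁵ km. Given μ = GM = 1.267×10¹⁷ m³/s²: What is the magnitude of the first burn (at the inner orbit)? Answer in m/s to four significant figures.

r₁ = 1.391×10⁵ km = 1.391×10⁸ m.
r₂ = 4.014×10⁵ km = 4.014×10⁸ m.
Transfer ellipse a_t = (r₁ + r₂)/2 = 2.702×10⁸ m.
At r₁: circular v_c1 = √(μ/r₁) = 30180 m/s; transfer-perijove v_p = √[μ(2/r₁ − 1/a_t)] = 36780 m/s.
Δv₁ = v_p − v_c1 = 6601 m/s.

Δv ≈ 6601 m/s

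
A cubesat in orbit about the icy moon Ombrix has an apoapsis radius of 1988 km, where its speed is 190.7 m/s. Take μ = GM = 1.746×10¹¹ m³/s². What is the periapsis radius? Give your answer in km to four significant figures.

r_a = 1.988×10⁶ m.
Specific energy ε = v²/2 − μ/r = -6.964×10⁴ J/kg, so a = −μ/(2ε) = 1.254×10⁶ m.
The apsides satisfy r_p + r_a = 2a, so the periapsis radius is 2a − r_a = 5.190×10⁵ m = 519.05 km.

periapsis radius ≈ 519.0 km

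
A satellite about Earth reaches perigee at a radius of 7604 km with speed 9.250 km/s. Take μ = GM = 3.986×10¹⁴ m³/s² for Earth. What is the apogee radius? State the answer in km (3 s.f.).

apogee radius ≈ 33800 km

r_p = 7.604×10⁶ m.
Specific energy ε = v²/2 − μ/r = -9.639×10⁶ J/kg, so a = −μ/(2ε) = 2.068×10⁷ m.
The apsides satisfy r_p + r_a = 2a, so the apogee radius is 2a − r_p = 3.375×10⁷ m = 33751 km.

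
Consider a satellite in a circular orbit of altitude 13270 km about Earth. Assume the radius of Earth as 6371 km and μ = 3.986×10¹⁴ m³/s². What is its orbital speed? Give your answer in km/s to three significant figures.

r = 6371 + 13270 = 19641 km = 1.9641×10⁷ m.
For a circular orbit v = √(μ/r) = √(3.986×10¹⁴ / 1.964×10⁷) = √(2.029×10⁷) = 4505 m/s.
That is 4.505 km/s.

v ≈ 4.50 km/s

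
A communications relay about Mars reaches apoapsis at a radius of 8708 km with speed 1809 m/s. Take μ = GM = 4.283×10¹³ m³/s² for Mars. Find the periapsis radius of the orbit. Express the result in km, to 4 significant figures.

r_a = 8.708×10⁶ m.
Specific energy ε = v²/2 − μ/r = -3.282×10⁶ J/kg, so a = −μ/(2ε) = 6.525×10⁶ m.
The apsides satisfy r_p + r_a = 2a, so the periapsis radius is 2a − r_a = 4.341×10⁶ m = 4341.1 km.

periapsis radius ≈ 4341 km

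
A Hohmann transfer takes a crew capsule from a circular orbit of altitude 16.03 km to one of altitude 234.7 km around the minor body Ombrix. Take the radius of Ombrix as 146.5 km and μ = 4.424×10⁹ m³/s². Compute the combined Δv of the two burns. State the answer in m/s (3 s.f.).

Δv_total ≈ 54.8 m/s

r₁ = 146.5 + 16.03 = 162.53 km = 1.6253×10⁵ m.
r₂ = 146.5 + 234.7 = 381.20 km = 3.8120×10⁵ m.
Transfer ellipse a_t = (r₁ + r₂)/2 = 2.719×10⁵ m.
At r₁: circular v_c1 = √(μ/r₁) = 165.0 m/s; transfer-periapsis v_p = √[μ(2/r₁ − 1/a_t)] = 195.4 m/s.
Δv₁ = v_p − v_c1 = 30.38 m/s.
At r₂: circular v_c2 = √(μ/r₂) = 107.7 m/s; transfer-apoapsis v_a = √[μ(2/r₂ − 1/a_t)] = 83.30 m/s.
Δv₂ = v_c2 − v_a = 24.43 m/s.
Total Δv = Δv₁ + Δv₂ = 54.81 m/s.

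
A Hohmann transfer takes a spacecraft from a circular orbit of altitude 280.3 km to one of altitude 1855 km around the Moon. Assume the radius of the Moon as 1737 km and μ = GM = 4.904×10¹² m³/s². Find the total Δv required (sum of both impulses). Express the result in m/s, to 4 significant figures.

r₁ = 1737 + 280.3 = 2017.3 km = 2.0173×10⁶ m.
r₂ = 1737 + 1855 = 3592.0 km = 3.5920×10⁶ m.
Transfer ellipse a_t = (r₁ + r₂)/2 = 2.805×10⁶ m.
At r₁: circular v_c1 = √(μ/r₁) = 1559 m/s; transfer-perilune v_p = √[μ(2/r₁ − 1/a_t)] = 1764 m/s.
Δv₁ = v_p − v_c1 = 205.3 m/s.
At r₂: circular v_c2 = √(μ/r₂) = 1168 m/s; transfer-apolune v_a = √[μ(2/r₂ − 1/a_t)] = 991.0 m/s.
Δv₂ = v_c2 − v_a = 177.5 m/s.
Total Δv = Δv₁ + Δv₂ = 382.8 m/s.

Δv_total ≈ 382.8 m/s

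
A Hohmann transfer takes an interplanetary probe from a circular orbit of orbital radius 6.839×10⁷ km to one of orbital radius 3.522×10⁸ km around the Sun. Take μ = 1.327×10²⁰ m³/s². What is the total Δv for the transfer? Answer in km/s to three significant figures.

r₁ = 6.839×10⁷ km = 6.839×10¹⁰ m.
r₂ = 3.522×10⁸ km = 3.522×10¹¹ m.
Transfer ellipse a_t = (r₁ + r₂)/2 = 2.103×10¹¹ m.
At r₁: circular v_c1 = √(μ/r₁) = 44050 m/s; transfer-perihelion v_p = √[μ(2/r₁ − 1/a_t)] = 57010 m/s.
Δv₁ = v_p − v_c1 = 12960 m/s.
At r₂: circular v_c2 = √(μ/r₂) = 19410 m/s; transfer-aphelion v_a = √[μ(2/r₂ − 1/a_t)] = 11070 m/s.
Δv₂ = v_c2 − v_a = 8341 m/s.
Total Δv = Δv₁ + Δv₂ = 21300 m/s = 21.30 km/s.

Δv_total ≈ 21.3 km/s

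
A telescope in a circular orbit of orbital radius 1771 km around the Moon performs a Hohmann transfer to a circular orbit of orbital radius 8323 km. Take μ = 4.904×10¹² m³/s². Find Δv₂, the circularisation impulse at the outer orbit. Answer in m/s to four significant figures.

r₁ = 1771 km = 1.771×10⁶ m.
r₂ = 8323 km = 8.323×10⁶ m.
Transfer ellipse a_t = (r₁ + r₂)/2 = 5.047×10⁶ m.
At r₁: circular v_c1 = √(μ/r₁) = 1664 m/s; transfer-perilune v_p = √[μ(2/r₁ − 1/a_t)] = 2137 m/s.
At r₂: circular v_c2 = √(μ/r₂) = 767.6 m/s; transfer-apolune v_a = √[μ(2/r₂ − 1/a_t)] = 454.7 m/s.
Δv₂ = v_c2 − v_a = 312.9 m/s.

Δv ≈ 312.9 m/s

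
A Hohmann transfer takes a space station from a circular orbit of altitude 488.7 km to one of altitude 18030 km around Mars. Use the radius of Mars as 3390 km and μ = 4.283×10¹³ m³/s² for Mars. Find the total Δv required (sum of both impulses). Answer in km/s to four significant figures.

Δv_total ≈ 1.632 km/s

r₁ = 3390 + 488.7 = 3878.7 km = 3.8787×10⁶ m.
r₂ = 3390 + 18030 = 21420 km = 2.1420×10⁷ m.
Transfer ellipse a_t = (r₁ + r₂)/2 = 1.265×10⁷ m.
At r₁: circular v_c1 = √(μ/r₁) = 3323 m/s; transfer-periapsis v_p = √[μ(2/r₁ − 1/a_t)] = 4324 m/s.
Δv₁ = v_p − v_c1 = 1001 m/s.
At r₂: circular v_c2 = √(μ/r₂) = 1414 m/s; transfer-apoapsis v_a = √[μ(2/r₂ − 1/a_t)] = 783.0 m/s.
Δv₂ = v_c2 − v_a = 631.0 m/s.
Total Δv = Δv₁ + Δv₂ = 1632 m/s = 1.632 km/s.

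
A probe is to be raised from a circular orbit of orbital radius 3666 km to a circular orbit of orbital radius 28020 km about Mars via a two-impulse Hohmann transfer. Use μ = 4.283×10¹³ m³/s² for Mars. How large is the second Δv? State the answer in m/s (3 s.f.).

r₁ = 3666 km = 3.666×10⁶ m.
r₂ = 28020 km = 2.802×10⁷ m.
Transfer ellipse a_t = (r₁ + r₂)/2 = 1.584×10⁷ m.
At r₁: circular v_c1 = √(μ/r₁) = 3418 m/s; transfer-periapsis v_p = √[μ(2/r₁ − 1/a_t)] = 4546 m/s.
At r₂: circular v_c2 = √(μ/r₂) = 1236 m/s; transfer-apoapsis v_a = √[μ(2/r₂ − 1/a_t)] = 594.7 m/s.
Δv₂ = v_c2 − v_a = 641.6 m/s.

Δv ≈ 642 m/s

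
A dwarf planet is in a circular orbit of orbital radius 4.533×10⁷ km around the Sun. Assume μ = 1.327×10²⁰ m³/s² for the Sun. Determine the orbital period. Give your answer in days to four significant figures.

T ≈ 60.93 days

r = 4.533×10⁷ km = 4.533×10¹⁰ m.
Kepler's third law: T = 2π√(r³/μ) = 2π√((4.533×10¹⁰)³ / 1.327×10²⁰).
r³/μ = 7.019×10¹¹ s², so T = 2π × 8.378×10⁵ = 5.264×10⁶ s.
Converting: 5.264×10⁶ s ÷ 86400 = 60.93 days.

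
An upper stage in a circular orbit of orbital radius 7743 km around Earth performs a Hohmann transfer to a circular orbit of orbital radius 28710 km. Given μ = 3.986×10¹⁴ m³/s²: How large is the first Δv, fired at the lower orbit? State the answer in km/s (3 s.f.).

Δv ≈ 1.83 km/s

r₁ = 7743 km = 7.743×10⁶ m.
r₂ = 28710 km = 2.871×10⁷ m.
Transfer ellipse a_t = (r₁ + r₂)/2 = 1.823×10⁷ m.
At r₁: circular v_c1 = √(μ/r₁) = 7175 m/s; transfer-perigee v_p = √[μ(2/r₁ − 1/a_t)] = 9005 m/s.
Δv₁ = v_p − v_c1 = 1830 m/s.
= 1.830 km/s.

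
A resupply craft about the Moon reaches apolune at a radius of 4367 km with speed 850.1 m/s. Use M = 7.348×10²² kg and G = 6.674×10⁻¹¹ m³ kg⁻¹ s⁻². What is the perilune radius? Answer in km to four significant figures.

perilune radius ≈ 2072 km

μ = GM = 6.674×10⁻¹¹ × 7.348×10²² = 4.904×10¹² m³/s².
r_a = 4.367×10⁶ m.
Specific energy ε = v²/2 − μ/r = -7.616×10⁵ J/kg, so a = −μ/(2ε) = 3.219×10⁶ m.
The apsides satisfy r_p + r_a = 2a, so the perilune radius is 2a − r_a = 2.072×10⁶ m = 2071.8 km.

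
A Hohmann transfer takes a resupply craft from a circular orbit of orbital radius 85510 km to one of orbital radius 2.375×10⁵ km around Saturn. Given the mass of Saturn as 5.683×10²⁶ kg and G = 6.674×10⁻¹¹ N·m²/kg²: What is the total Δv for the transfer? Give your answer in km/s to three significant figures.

Δv_total ≈ 7.92 km/s

μ = GM = 6.674×10⁻¹¹ × 5.683×10²⁶ = 3.793×10¹⁶ m³/s².
r₁ = 85510 km = 8.551×10⁷ m.
r₂ = 2.375×10⁵ km = 2.375×10⁸ m.
Transfer ellipse a_t = (r₁ + r₂)/2 = 1.615×10⁸ m.
At r₁: circular v_c1 = √(μ/r₁) = 21060 m/s; transfer-perikrone v_p = √[μ(2/r₁ − 1/a_t)] = 25540 m/s.
Δv₁ = v_p − v_c1 = 4479 m/s.
At r₂: circular v_c2 = √(μ/r₂) = 12640 m/s; transfer-apokrone v_a = √[μ(2/r₂ − 1/a_t)] = 9195 m/s.
Δv₂ = v_c2 − v_a = 3442 m/s.
Total Δv = Δv₁ + Δv₂ = 7921 m/s = 7.921 km/s.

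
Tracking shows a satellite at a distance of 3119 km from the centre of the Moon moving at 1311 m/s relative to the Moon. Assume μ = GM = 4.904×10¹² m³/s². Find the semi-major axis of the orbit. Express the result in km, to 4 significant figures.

a ≈ 3439 km

r = 3.119×10⁶ m.
Specific orbital energy ε = v²/2 − μ/r = (1311)²/2 − 4.904×10¹²/3.119×10⁶ = -7.129×10⁵ J/kg.
Since ε = −μ/(2a), a = −μ/(2ε) = 3.439×10⁶ m = 3439.3 km.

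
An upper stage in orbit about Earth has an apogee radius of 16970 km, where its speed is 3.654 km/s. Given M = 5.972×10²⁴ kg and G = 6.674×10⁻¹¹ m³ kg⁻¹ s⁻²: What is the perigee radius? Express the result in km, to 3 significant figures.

perigee radius ≈ 6740 km

μ = GM = 6.674×10⁻¹¹ × 5.972×10²⁴ = 3.986×10¹⁴ m³/s².
r_a = 1.697×10⁷ m.
Specific energy ε = v²/2 − μ/r = -1.681×10⁷ J/kg, so a = −μ/(2ε) = 1.185×10⁷ m.
The apsides satisfy r_p + r_a = 2a, so the perigee radius is 2a − r_a = 6.739×10⁶ m = 6739.0 km.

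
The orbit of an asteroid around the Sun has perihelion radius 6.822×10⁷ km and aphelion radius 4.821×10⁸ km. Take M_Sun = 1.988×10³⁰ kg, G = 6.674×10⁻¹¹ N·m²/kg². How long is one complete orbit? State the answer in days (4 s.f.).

μ = GM = 6.674×10⁻¹¹ × 1.988×10³⁰ = 1.327×10²⁰ m³/s².
Semi-major axis a = (r_p + r_a)/2 = (6.8220×10⁷ + 4.8210×10⁸)/2 = 2.7516×10⁸ km = 2.752×10¹¹ m.
By Kepler's third law T = 2π√(a³/μ) = 2π × 1.253×10⁷ = 7.873×10⁷ s.
= 911.3 days.

T ≈ 911.3 days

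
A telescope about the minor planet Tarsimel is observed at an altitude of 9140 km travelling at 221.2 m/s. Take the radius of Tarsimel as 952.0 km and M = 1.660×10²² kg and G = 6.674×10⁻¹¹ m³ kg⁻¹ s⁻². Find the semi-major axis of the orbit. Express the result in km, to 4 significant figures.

μ = GM = 6.674×10⁻¹¹ × 1.660×10²² = 1.108×10¹² m³/s².
r = 952.0 + 9140 = 10092 km = 1.009×10⁷ m.
Specific orbital energy ε = v²/2 − μ/r = (221.2)²/2 − 1.108×10¹²/1.009×10⁷ = -8.531×10⁴ J/kg.
Since ε = −μ/(2a), a = −μ/(2ε) = 6.493×10⁶ m = 6493.0 km.

a ≈ 6493 km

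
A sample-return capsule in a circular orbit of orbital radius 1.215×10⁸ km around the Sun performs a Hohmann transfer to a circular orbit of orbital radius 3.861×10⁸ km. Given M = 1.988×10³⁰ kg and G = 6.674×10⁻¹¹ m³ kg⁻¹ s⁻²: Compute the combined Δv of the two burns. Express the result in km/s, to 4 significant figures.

μ = GM = 6.674×10⁻¹¹ × 1.988×10³⁰ = 1.327×10²⁰ m³/s².
r₁ = 1.215×10⁸ km = 1.215×10¹¹ m.
r₂ = 3.861×10⁸ km = 3.861×10¹¹ m.
Transfer ellipse a_t = (r₁ + r₂)/2 = 2.538×10¹¹ m.
At r₁: circular v_c1 = √(μ/r₁) = 33050 m/s; transfer-perihelion v_p = √[μ(2/r₁ − 1/a_t)] = 40760 m/s.
Δv₁ = v_p − v_c1 = 7713 m/s.
At r₂: circular v_c2 = √(μ/r₂) = 18540 m/s; transfer-aphelion v_a = √[μ(2/r₂ − 1/a_t)] = 12830 m/s.
Δv₂ = v_c2 − v_a = 5711 m/s.
Total Δv = Δv₁ + Δv₂ = 13420 m/s = 13.42 km/s.

Δv_total ≈ 13.42 km/s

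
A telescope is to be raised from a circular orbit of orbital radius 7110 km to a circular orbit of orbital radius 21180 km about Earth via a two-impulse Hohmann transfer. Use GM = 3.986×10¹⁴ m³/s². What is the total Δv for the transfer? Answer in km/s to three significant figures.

Δv_total ≈ 2.94 km/s

r₁ = 7110 km = 7.110×10⁶ m.
r₂ = 21180 km = 2.118×10⁷ m.
Transfer ellipse a_t = (r₁ + r₂)/2 = 1.414×10⁷ m.
At r₁: circular v_c1 = √(μ/r₁) = 7487 m/s; transfer-perigee v_p = √[μ(2/r₁ − 1/a_t)] = 9162 m/s.
Δv₁ = v_p − v_c1 = 1675 m/s.
At r₂: circular v_c2 = √(μ/r₂) = 4338 m/s; transfer-apogee v_a = √[μ(2/r₂ − 1/a_t)] = 3076 m/s.
Δv₂ = v_c2 − v_a = 1262 m/s.
Total Δv = Δv₁ + Δv₂ = 2937 m/s = 2.937 km/s.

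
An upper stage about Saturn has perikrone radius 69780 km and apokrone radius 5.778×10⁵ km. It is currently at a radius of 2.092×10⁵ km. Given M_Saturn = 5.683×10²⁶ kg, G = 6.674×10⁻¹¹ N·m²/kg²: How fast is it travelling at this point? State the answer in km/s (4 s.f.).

v ≈ 15.67 km/s

μ = GM = 6.674×10⁻¹¹ × 5.683×10²⁶ = 3.793×10¹⁶ m³/s².
Semi-major axis a = (r_p + r_a)/2 = 3.2379×10⁵ km = 3.238×10⁸ m.
Vis-viva: v² = μ(2/r − 1/a) = 3.793×10¹⁶ × (9.560×10⁻⁹ − 3.088×10⁻⁹) = 2.455×10⁸ m²/s².
v = 15670 m/s = 15.67 km/s.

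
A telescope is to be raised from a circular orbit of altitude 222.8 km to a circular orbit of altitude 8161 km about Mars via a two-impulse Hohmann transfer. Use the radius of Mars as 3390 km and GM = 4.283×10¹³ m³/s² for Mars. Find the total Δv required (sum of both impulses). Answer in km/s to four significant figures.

r₁ = 3390 + 222.8 = 3612.8 km = 3.6128×10⁶ m.
r₂ = 3390 + 8161 = 11551 km = 1.1551×10⁷ m.
Transfer ellipse a_t = (r₁ + r₂)/2 = 7.582×10⁶ m.
At r₁: circular v_c1 = √(μ/r₁) = 3443 m/s; transfer-periapsis v_p = √[μ(2/r₁ − 1/a_t)] = 4250 m/s.
Δv₁ = v_p − v_c1 = 806.7 m/s.
At r₂: circular v_c2 = √(μ/r₂) = 1926 m/s; transfer-apoapsis v_a = √[μ(2/r₂ − 1/a_t)] = 1329 m/s.
Δv₂ = v_c2 − v_a = 596.4 m/s.
Total Δv = Δv₁ + Δv₂ = 1403 m/s = 1.403 km/s.

Δv_total ≈ 1.403 km/s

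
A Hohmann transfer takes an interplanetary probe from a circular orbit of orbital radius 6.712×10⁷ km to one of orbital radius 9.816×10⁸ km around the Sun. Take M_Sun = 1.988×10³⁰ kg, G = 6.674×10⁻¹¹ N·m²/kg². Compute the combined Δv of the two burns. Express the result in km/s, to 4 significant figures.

Δv_total ≈ 23.84 km/s

μ = GM = 6.674×10⁻¹¹ × 1.988×10³⁰ = 1.327×10²⁰ m³/s².
r₁ = 6.712×10⁷ km = 6.712×10¹⁰ m.
r₂ = 9.816×10⁸ km = 9.816×10¹¹ m.
Transfer ellipse a_t = (r₁ + r₂)/2 = 5.244×10¹¹ m.
At r₁: circular v_c1 = √(μ/r₁) = 44460 m/s; transfer-perihelion v_p = √[μ(2/r₁ − 1/a_t)] = 60830 m/s.
Δv₁ = v_p − v_c1 = 16370 m/s.
At r₂: circular v_c2 = √(μ/r₂) = 11630 m/s; transfer-aphelion v_a = √[μ(2/r₂ − 1/a_t)] = 4160 m/s.
Δv₂ = v_c2 − v_a = 7467 m/s.
Total Δv = Δv₁ + Δv₂ = 23840 m/s = 23.84 km/s.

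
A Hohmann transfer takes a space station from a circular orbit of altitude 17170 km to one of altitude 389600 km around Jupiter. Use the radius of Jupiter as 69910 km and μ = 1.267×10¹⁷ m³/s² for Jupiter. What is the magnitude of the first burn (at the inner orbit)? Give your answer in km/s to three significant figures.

r₁ = 69910 + 17170 = 87080 km = 8.7080×10⁷ m.
r₂ = 69910 + 389600 = 459510 km = 4.5951×10⁸ m.
Transfer ellipse a_t = (r₁ + r₂)/2 = 2.733×10⁸ m.
At r₁: circular v_c1 = √(μ/r₁) = 38140 m/s; transfer-perijove v_p = √[μ(2/r₁ − 1/a_t)] = 49460 m/s.
Δv₁ = v_p − v_c1 = 11320 m/s.
= 11.32 km/s.

Δv ≈ 11.3 km/s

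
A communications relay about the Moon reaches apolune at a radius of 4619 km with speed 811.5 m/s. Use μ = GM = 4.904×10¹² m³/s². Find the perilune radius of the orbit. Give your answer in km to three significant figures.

r_a = 4.619×10⁶ m.
Specific energy ε = v²/2 − μ/r = -7.324×10⁵ J/kg, so a = −μ/(2ε) = 3.348×10⁶ m.
The apsides satisfy r_p + r_a = 2a, so the perilune radius is 2a − r_a = 2.076×10⁶ m = 2076.5 km.

perilune radius ≈ 2080 km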